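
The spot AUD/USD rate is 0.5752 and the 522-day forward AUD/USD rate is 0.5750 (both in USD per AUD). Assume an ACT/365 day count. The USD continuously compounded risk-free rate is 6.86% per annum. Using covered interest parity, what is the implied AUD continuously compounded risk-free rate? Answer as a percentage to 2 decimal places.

6.88%

F = S·e^((r_USD − r_AUD)T) ⇒ r_AUD = r_USD − ln(F/S)/T
ln(0.5750/0.5752) = -0.000348; /(522/365) = -0.000243
r_AUD = 0.0686 + 0.000243 = 0.068843
r_AUD = 6.88%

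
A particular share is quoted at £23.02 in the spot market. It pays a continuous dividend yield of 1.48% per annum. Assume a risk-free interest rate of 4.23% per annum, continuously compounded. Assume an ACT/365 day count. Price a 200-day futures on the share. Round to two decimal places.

F = S·e^((r − q)T) = 23.02 · e^((0.0423 − 0.0148) × 200/365)
= 23.02 · e^0.015068 = 23.02 × 1.015182
F = £23.37

£23.37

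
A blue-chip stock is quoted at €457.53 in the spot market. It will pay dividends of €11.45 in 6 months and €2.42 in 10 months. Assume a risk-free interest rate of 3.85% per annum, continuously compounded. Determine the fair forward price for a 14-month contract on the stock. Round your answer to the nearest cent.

€464.35

PV(dividends) I = 11.45·e^(−0.0385·6/12) + 2.42·e^(−0.0385·10/12)
I = 11.2317 + 2.3436 = 13.5753
F = (S − I)·e^(rT) = (457.53 − 13.5753) · e^(0.0385·14/12)
= 443.9547 · e^0.044917 = 443.9547 × 1.045941 = €464.35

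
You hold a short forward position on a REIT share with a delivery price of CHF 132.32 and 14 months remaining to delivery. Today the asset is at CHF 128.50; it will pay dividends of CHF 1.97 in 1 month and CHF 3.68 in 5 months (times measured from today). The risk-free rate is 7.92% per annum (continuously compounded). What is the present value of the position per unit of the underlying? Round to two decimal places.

-CHF 2.34

PV(remaining dividends) I = 1.97·e^(−0.0792·1/12) + 3.68·e^(−0.0792·5/12) = 5.5176
Current forward F = (S − I)·e^(rT) = (128.50 − 5.5176)·e^(0.0792·14/12) = 122.9824 × 1.096803 = 134.8875
Value (long) = (F − K)·e^(−rT) = (134.8875 − 132.32) × 0.911740 = 2.3409
Short position value = −(long value) = -CHF 2.34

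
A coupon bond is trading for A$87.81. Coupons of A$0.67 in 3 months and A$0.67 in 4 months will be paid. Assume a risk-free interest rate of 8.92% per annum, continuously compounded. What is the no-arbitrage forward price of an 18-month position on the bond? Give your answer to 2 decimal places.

PV(coupons) I = 0.67·e^(−0.0892·3/12) + 0.67·e^(−0.0892·4/12)
I = 0.6552 + 0.6504 = 1.3056
F = (S − I)·e^(rT) = (87.81 − 1.3056) · e^(0.0892·18/12)
= 86.5044 · e^0.133800 = 86.5044 × 1.143164 = A$98.89

A$98.89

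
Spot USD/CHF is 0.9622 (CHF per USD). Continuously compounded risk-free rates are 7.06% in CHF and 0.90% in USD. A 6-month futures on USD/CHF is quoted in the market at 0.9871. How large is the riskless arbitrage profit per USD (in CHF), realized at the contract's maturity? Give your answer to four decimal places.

Fair futures: F* = S·e^(carry·T), with carry = (r_CHF − r_USD) = 0.0706 − 0.0090 = 0.0616
F* = 0.9622 · e^(0.0616 × 6/12) = 0.9622 · e^0.030800 = 0.9622 × 1.031279 = 0.9923
Market 0.9871 < fair 0.9923: forward underpriced → reverse cash-and-carry (short spot, go long the forward).
At maturity, profit = |F_mkt − F*| = |0.9871 − 0.9923| = 0.0052 per USD (in CHF)

0.0052 per USD (in CHF)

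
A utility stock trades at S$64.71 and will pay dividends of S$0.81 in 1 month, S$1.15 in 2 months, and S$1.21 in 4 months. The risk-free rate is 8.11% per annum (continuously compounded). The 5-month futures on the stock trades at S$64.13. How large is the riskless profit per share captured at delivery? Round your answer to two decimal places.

S$0.42 per share

PV(dividends) I = 0.81·e^(−0.0811·1/12) + 1.15·e^(−0.0811·2/12) + 1.21·e^(−0.0811·4/12) = 3.1168
Fair futures F* = (S − I)·e^(rT) = (64.71 − 3.1168)·e^0.033792 = 61.5932 × 1.034369 = 63.7101
Market S$64.13 > fair 63.7101: forward overpriced → cash-and-carry (borrow at r, buy the stock and collect the dividends, short the forward).
Profit at T = |F_mkt − F*| = |64.13 − 63.7101| = S$0.42 per share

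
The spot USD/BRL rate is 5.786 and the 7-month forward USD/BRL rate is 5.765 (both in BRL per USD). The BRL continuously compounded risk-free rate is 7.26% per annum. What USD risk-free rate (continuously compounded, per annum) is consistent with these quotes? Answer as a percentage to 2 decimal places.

F = S·e^((r_BRL − r_USD)T) ⇒ r_USD = r_BRL − ln(F/S)/T
ln(5.765/5.786) = -0.003636; /(7/12) = -0.006233
r_USD = 0.0726 + 0.006233 = 0.078833
r_USD = 7.88%

7.88%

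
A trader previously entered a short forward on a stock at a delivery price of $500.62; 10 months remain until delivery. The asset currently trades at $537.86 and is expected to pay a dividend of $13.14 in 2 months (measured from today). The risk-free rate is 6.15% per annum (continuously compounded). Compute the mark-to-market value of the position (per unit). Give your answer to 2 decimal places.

-$49.24

PV(remaining dividends) I = 13.14·e^(−0.0615·2/12) = 13.0060
Current forward F = (S − I)·e^(rT) = (537.86 − 13.0060)·e^(0.0615·10/12) = 524.8540 × 1.052586 = 552.4540
Value (long) = (F − K)·e^(−rT) = (552.4540 − 500.62) × 0.950041 = 49.2444
Short position value = −(long value) = -$49.24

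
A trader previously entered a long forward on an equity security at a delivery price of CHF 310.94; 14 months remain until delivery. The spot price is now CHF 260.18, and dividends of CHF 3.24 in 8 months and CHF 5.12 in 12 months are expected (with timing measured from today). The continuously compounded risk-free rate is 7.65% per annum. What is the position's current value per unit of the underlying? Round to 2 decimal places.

-CHF 32.03

PV(remaining dividends) I = 3.24·e^(−0.0765·8/12) + 5.12·e^(−0.0765·12/12) = 7.8218
Current forward F = (S − I)·e^(rT) = (260.18 − 7.8218)·e^(0.0765·14/12) = 252.3582 × 1.093354 = 275.9168
Value (long) = (F − K)·e^(−rT) = (275.9168 − 310.94) × 0.914617 = -32.0328
Value = -CHF 32.03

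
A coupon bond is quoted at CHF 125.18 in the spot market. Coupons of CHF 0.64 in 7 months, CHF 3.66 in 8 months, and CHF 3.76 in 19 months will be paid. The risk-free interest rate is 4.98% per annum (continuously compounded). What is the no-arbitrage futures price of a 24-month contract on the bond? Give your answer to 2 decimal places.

CHF 129.85

PV(coupons) I = 0.64·e^(−0.0498·7/12) + 3.66·e^(−0.0498·8/12) + 3.76·e^(−0.0498·19/12)
I = 0.6217 + 3.5405 + 3.4749 = 7.6371
F = (S − I)·e^(rT) = (125.18 − 7.6371) · e^(0.0498·24/12)
= 117.5429 · e^0.099600 = 117.5429 × 1.104729 = CHF 129.85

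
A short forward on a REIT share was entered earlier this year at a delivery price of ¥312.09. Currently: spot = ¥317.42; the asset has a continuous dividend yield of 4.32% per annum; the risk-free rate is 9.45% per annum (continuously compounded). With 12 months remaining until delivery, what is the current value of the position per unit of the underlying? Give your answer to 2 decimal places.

-¥20.05

Current fair forward for the remaining 12 months: F = S·e^((r − q)·T), (r − q) = 0.0945 − 0.0432 = 0.0513
F = 317.42 · e^(0.0513 × 12/12) = 317.42 × 1.052639 = 334.1287
Value of long forward = (F − K)·e^(−rT) = (334.1287 − 312.09) · e^(−0.0945·12/12)
= 22.0387 × 0.909828 = 20.05
Short position value = −(long value) = -¥20.05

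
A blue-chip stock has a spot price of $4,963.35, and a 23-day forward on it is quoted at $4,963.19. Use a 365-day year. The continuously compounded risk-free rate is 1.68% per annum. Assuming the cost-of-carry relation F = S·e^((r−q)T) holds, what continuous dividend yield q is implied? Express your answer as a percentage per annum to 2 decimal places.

1.73%

From F = S·e^((r−q)T): (r − q) = ln(F/S)/T
ln(4963.19/4963.35) = ln(0.999968) = -0.000032
(r − q) = -0.000032 / (23/365) = -0.000508
q = r − ln(F/S)/T = 0.0168 + 0.000508 = 0.017308
q = 1.73%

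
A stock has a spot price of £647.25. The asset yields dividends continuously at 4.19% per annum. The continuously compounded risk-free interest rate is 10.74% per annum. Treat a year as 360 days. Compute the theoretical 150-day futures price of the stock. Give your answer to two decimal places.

£665.16

F = S·e^((r − q)T) = 647.25 · e^((0.1074 − 0.0419) × 150/360)
= 647.25 · e^0.027292 = 647.25 × 1.027668
F = £665.16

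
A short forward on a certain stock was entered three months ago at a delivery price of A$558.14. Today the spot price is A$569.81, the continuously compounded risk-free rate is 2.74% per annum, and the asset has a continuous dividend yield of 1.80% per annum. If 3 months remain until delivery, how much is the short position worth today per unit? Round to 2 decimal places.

Current fair forward for the remaining 3 months: F = S·e^((r − q)·T), (r − q) = 0.0274 − 0.0180 = 0.0094
F = 569.81 · e^(0.0094 × 3/12) = 569.81 × 1.002353 = 571.1508
Value of long forward = (F − K)·e^(−rT) = (571.1508 − 558.14) · e^(−0.0274·3/12)
= 13.0108 × 0.993173 = 12.92
Short position value = −(long value) = -A$12.92

-A$12.92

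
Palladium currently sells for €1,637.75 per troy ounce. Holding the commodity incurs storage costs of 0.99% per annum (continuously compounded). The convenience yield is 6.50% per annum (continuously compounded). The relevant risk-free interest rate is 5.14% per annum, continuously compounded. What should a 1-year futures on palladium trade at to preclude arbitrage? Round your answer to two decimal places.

€1,631.70 per troy ounce

Net carry = r + u − y = 0.0514 + 0.0099 − 0.0650 = -0.0037
F = S·e^((r+u−y)T) = 1637.75 · e^(-0.0037 × 1) = 1637.75 · e^-0.00370000
= 1637.75 × 0.99630684 = €1,631.70 per troy ounce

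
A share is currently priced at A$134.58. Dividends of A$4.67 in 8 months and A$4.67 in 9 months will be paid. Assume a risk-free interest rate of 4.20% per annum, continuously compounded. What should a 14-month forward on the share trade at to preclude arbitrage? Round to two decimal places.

PV(dividends) I = 4.67·e^(−0.0420·8/12) + 4.67·e^(−0.0420·9/12)
I = 4.5411 + 4.5252 = 9.0663
F = (S − I)·e^(rT) = (134.58 − 9.0663) · e^(0.0420·14/12)
= 125.5137 · e^0.049000 = 125.5137 × 1.050220 = A$131.82

A$131.82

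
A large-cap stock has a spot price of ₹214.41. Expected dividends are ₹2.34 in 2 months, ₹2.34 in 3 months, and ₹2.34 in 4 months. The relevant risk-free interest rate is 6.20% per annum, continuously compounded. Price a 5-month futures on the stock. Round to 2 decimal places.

PV(dividends) I = 2.34·e^(−0.0620·2/12) + 2.34·e^(−0.0620·3/12) + 2.34·e^(−0.0620·4/12)
I = 2.3159 + 2.3040 + 2.2921 = 6.9120
F = (S − I)·e^(rT) = (214.41 − 6.9120) · e^(0.0620·5/12)
= 207.4980 · e^0.025833 = 207.4980 × 1.026170 = ₹212.93

₹212.93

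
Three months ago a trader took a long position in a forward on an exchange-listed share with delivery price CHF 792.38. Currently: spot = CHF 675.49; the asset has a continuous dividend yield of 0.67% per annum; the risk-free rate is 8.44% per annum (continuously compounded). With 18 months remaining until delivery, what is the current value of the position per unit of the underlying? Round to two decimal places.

Current fair forward for the remaining 18 months: F = S·e^((r − q)·T), (r − q) = 0.0844 − 0.0067 = 0.0777
F = 675.49 · e^(0.0777 × 18/12) = 675.49 × 1.123614 = 758.9900
Value of long forward = (F − K)·e^(−rT) = (758.9900 − 792.38) · e^(−0.0844·18/12)
= -33.3900 × 0.881086 = -29.42

-CHF 29.42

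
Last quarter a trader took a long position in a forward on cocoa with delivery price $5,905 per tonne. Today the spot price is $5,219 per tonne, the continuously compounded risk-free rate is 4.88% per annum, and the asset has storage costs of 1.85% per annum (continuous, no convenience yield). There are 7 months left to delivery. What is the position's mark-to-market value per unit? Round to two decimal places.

Current fair forward for the remaining 7 months: F = S·e^((r + u)·T), (r + u) = 0.0488 + 0.0185 = 0.0673
F = 5219 · e^(0.0673 × 7/12) = 5219 × 1.04003913 = 5427.9642
Value of long forward = (F − K)·e^(−rT) = (5427.9642 − 5905) · e^(−0.0488·7/12)
= -477.0358 × 0.97193469 = -463.65

-$463.65 per tonne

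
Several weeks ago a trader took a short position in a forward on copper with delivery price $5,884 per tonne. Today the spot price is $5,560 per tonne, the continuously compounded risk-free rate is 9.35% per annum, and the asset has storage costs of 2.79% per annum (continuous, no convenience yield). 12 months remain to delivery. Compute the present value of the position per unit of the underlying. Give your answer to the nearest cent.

-$358.53 per tonne

Current fair forward for the remaining 12 months: F = S·e^((r + u)·T), (r + u) = 0.0935 + 0.0279 = 0.1214
F = 5560 · e^(0.1214 × 12/12) = 5560 × 1.12907645 = 6277.6651
Value of long forward = (F − K)·e^(−rT) = (6277.6651 − 5884) · e^(−0.0935·12/12)
= 393.6651 × 0.91073802 = 358.53
Short position value = −(long value) = -$358.53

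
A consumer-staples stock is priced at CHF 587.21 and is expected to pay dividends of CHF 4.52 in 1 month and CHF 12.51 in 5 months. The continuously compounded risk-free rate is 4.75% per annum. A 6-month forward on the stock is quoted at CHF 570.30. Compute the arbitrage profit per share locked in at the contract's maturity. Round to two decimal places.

CHF 13.85 per share

PV(dividends) I = 4.52·e^(−0.0475·1/12) + 12.51·e^(−0.0475·5/12) = 16.7670
Fair forward F* = (S − I)·e^(rT) = (587.21 − 16.7670)·e^0.023750 = 570.4430 × 1.024034 = 584.1530
Market CHF 570.30 < fair 584.1530: forward underpriced → reverse cash-and-carry (short the stock, invest proceeds at r, pay the dividends, go long the forward).
Profit at T = |F_mkt − F*| = |570.30 − 584.1530| = CHF 13.85 per share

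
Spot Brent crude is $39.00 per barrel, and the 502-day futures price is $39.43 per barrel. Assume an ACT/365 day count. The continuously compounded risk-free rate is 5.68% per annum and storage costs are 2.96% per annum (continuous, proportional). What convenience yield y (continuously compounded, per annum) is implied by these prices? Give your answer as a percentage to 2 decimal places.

F = S·e^((r+u−y)T) ⇒ (r+u−y) = ln(F/S)/T
ln(39.43/39.00) = 0.010965; /T ⇒ 0.007973
y = r + u − ln(F/S)/T = 0.0568 + 0.0296 − 0.007973 = 0.078427
y = 7.84%

7.84%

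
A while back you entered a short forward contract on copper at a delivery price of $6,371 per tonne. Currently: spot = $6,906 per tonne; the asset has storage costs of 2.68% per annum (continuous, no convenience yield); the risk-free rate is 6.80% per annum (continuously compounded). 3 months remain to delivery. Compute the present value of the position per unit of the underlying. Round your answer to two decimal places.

Current fair forward for the remaining 3 months: F = S·e^((r + u)·T), (r + u) = 0.0680 + 0.0268 = 0.0948
F = 6906 · e^(0.0948 × 3/12) = 6906 × 1.02398308 = 7071.6272
Value of long forward = (F − K)·e^(−rT) = (7071.6272 − 6371) · e^(−0.0680·3/12)
= 700.6272 × 0.98314368 = 688.82
Short position value = −(long value) = -$688.82

-$688.82 per tonne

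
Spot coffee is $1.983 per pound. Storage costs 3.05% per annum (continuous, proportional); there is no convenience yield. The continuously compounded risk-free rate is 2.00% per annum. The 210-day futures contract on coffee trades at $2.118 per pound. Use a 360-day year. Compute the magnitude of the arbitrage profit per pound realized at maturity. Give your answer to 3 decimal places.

Fair futures: F* = S·e^(carry·T), with carry = (r + u) = 0.0200 + 0.0305 = 0.0505
F* = 1.983 · e^(0.0505 × 210/360) = 1.983 · e^0.029458 = 1.983 × 1.029896 = $2.0423
Market $2.118 > fair $2.0423: forward overpriced → cash-and-carry (buy spot, short the forward).
At maturity, profit = |F_mkt − F*| = |2.118 − 2.0423| = $0.076 per pound

$0.076 per pound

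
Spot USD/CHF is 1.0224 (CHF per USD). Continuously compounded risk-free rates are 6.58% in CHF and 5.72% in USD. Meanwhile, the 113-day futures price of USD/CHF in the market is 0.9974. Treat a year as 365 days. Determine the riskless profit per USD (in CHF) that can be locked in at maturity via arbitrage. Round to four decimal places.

0.0277 per USD (in CHF)

Fair futures: F* = S·e^(carry·T), with carry = (r_CHF − r_USD) = 0.0658 − 0.0572 = 0.0086
F* = 1.0224 · e^(0.0086 × 113/365) = 1.0224 · e^0.002662 = 1.0224 × 1.002666 = 1.0251
Market 0.9974 < fair 1.0251: forward underpriced → reverse cash-and-carry (short spot, go long the forward).
At maturity, profit = |F_mkt − F*| = |0.9974 − 1.0251| = 0.0277 per USD (in CHF)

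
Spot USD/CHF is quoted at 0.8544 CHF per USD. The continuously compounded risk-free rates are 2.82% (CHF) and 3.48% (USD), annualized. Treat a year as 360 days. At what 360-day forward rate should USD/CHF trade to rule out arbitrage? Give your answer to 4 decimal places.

0.8488

F = S·e^((r_CHF − r_USD)T) = 0.8544 · e^((0.0282 − 0.0348) × 360/360)
= 0.8544 · e^-0.006600 = 0.8544 × 0.993422
F = 0.8488 CHF per USD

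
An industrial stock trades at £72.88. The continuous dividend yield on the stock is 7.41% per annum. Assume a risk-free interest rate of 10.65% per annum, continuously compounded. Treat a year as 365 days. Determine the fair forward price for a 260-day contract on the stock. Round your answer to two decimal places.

F = S·e^((r − q)T) = 72.88 · e^((0.1065 − 0.0741) × 260/365)
= 72.88 · e^0.023079 = 72.88 × 1.023347
F = £74.58

£74.58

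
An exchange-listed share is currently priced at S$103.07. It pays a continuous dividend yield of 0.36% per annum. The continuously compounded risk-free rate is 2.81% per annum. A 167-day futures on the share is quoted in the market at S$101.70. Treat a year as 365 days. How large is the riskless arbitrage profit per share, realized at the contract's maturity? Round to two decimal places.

S$2.53 per share

Fair futures: F* = S·e^(carry·T), with carry = (r − q) = 0.0281 − 0.0036 = 0.0245
F* = 103.07 · e^(0.0245 × 167/365) = 103.07 · e^0.011210 = 103.07 × 1.011273 = S$104.2319
Market S$101.70 < fair S$104.2319: forward underpriced → reverse cash-and-carry (short spot, go long the forward).
At maturity, profit = |F_mkt − F*| = |101.70 − 104.2319| = S$2.53 per share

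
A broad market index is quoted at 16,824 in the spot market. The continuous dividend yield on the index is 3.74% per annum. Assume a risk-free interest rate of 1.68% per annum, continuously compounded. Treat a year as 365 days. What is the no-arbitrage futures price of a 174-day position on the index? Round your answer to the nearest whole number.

F = S·e^((r − q)T) = 16824 · e^((0.0168 − 0.0374) × 174/365)
= 16824 · e^-0.009820 = 16824 × 0.990228
F = 16,660

16,660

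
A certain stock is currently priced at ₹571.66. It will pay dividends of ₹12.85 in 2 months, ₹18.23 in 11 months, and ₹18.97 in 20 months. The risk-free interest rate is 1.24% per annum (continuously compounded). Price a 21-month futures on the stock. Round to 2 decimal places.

PV(dividends) I = 12.85·e^(−0.0124·2/12) + 18.23·e^(−0.0124·11/12) + 18.97·e^(−0.0124·20/12)
I = 12.8235 + 18.0240 + 18.5820 = 49.4295
F = (S − I)·e^(rT) = (571.66 − 49.4295) · e^(0.0124·21/12)
= 522.2305 · e^0.021700 = 522.2305 × 1.021937 = ₹533.69

₹533.69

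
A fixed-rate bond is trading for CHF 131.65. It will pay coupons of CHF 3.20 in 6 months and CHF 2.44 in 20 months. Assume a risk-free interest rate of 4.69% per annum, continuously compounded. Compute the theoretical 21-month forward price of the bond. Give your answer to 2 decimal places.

CHF 137.07

PV(coupons) I = 3.20·e^(−0.0469·6/12) + 2.44·e^(−0.0469·20/12)
I = 3.1258 + 2.2565 = 5.3823
F = (S − I)·e^(rT) = (131.65 − 5.3823) · e^(0.0469·21/12)
= 126.2677 · e^0.082075 = 126.2677 × 1.085537 = CHF 137.07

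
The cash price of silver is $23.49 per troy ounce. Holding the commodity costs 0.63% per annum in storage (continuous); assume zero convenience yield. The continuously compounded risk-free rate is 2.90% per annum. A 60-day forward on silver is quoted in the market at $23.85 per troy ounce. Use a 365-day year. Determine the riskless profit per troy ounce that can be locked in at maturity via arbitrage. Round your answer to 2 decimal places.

Fair forward: F* = S·e^(carry·T), with carry = (r + u) = 0.0290 + 0.0063 = 0.0353
F* = 23.49 · e^(0.0353 × 60/365) = 23.49 · e^0.005803 = 23.49 × 1.005820 = $23.6267
Market $23.85 > fair $23.6267: forward overpriced → cash-and-carry (buy spot, short the forward).
At maturity, profit = |F_mkt − F*| = |23.85 − 23.6267| = $0.22 per troy ounce

$0.22 per troy ounce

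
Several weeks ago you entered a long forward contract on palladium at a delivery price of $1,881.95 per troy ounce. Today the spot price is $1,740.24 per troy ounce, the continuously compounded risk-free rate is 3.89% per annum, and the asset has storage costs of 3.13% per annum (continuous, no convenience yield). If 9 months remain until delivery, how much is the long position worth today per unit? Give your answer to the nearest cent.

Current fair forward for the remaining 9 months: F = S·e^((r + u)·T), (r + u) = 0.0389 + 0.0313 = 0.0702
F = 1740.24 · e^(0.0702 × 9/12) = 1740.24 × 1.05406066 = 1834.3185
Value of long forward = (F − K)·e^(−rT) = (1834.3185 − 1881.95) · e^(−0.0389·9/12)
= -47.6315 × 0.97124648 = -46.26

-$46.26 per troy ounce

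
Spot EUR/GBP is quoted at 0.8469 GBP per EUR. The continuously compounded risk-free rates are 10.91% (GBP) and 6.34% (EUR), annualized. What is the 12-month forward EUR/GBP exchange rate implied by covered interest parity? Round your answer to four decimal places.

F = S·e^((r_GBP − r_EUR)T) = 0.8469 · e^((0.1091 − 0.0634) × 12/12)
= 0.8469 · e^0.045700 = 0.8469 × 1.046760
F = 0.8865 GBP per EUR

0.8865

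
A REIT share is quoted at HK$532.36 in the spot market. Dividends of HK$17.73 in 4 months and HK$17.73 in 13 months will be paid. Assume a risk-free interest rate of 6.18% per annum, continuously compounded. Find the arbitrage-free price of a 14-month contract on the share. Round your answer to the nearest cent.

HK$535.67

PV(dividends) I = 17.73·e^(−0.0618·4/12) + 17.73·e^(−0.0618·13/12)
I = 17.3685 + 16.5818 = 33.9503
F = (S − I)·e^(rT) = (532.36 − 33.9503) · e^(0.0618·14/12)
= 498.4097 · e^0.072100 = 498.4097 × 1.074763 = HK$535.67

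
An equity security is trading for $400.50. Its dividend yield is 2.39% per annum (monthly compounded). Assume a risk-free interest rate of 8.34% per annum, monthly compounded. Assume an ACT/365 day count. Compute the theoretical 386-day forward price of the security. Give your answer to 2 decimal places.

$426.39

F = S · (1+r/12)^(12T) / (1+q/12)^(12T)
= 400.50 × 1.091872 / 1.025571 = 400.50 × 1.064648
F = $426.39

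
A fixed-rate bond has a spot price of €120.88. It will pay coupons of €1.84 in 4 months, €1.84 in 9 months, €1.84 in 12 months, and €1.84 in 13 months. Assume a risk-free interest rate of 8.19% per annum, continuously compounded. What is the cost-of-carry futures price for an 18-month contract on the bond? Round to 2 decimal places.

€128.88

PV(coupons) I = 1.84·e^(−0.0819·4/12) + 1.84·e^(−0.0819·9/12) + 1.84·e^(−0.0819·12/12) + 1.84·e^(−0.0819·13/12)
I = 1.7904 + 1.7304 + 1.6953 + 1.6838 = 6.8999
F = (S − I)·e^(rT) = (120.88 − 6.8999) · e^(0.0819·18/12)
= 113.9801 · e^0.122850 = 113.9801 × 1.130715 = €128.88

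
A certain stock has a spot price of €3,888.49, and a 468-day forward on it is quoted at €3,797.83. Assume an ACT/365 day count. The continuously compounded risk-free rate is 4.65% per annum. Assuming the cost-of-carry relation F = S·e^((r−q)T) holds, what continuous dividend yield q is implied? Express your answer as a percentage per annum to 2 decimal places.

6.49%

From F = S·e^((r−q)T): (r − q) = ln(F/S)/T
ln(3797.83/3888.49) = ln(0.976685) = -0.023591
(r − q) = -0.023591 / (468/365) = -0.018399
q = r − ln(F/S)/T = 0.0465 + 0.018399 = 0.064899
q = 6.49%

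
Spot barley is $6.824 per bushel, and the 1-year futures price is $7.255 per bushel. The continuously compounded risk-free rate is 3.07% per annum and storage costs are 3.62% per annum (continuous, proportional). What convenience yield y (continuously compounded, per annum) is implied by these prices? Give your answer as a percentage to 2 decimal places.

0.57%

F = S·e^((r+u−y)T) ⇒ (r+u−y) = ln(F/S)/T
ln(7.255/6.824) = 0.061245; /T ⇒ 0.061245
y = r + u − ln(F/S)/T = 0.0307 + 0.0362 − 0.061245 = 0.005655
y = 0.57%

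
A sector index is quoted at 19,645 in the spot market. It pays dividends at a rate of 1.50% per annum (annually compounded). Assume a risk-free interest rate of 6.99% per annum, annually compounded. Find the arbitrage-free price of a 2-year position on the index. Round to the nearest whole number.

F = S · (1+r)^T / (1+q)^T
= 19645 × 1.144686 / 1.030225 = 19645 × 1.111103
F = 21,828

21,828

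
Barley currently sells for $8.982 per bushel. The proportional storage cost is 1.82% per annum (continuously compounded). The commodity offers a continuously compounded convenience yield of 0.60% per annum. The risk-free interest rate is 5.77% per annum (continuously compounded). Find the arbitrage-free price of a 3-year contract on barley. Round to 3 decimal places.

Net carry = r + u − y = 0.0577 + 0.0182 − 0.0060 = 0.0699
F = S·e^((r+u−y)T) = 8.982 · e^(0.0699 × 3) = 8.982 · e^0.209700
= 8.982 × 1.233308 = $11.078 per bushel

$11.078 per bushel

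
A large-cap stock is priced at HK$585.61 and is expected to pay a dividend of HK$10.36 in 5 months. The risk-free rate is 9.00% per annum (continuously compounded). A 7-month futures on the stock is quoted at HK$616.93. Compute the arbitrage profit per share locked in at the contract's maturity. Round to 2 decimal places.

HK$10.27 per share

PV(dividends) I = 10.36·e^(−0.0900·5/12) = 9.9787
Fair futures F* = (S − I)·e^(rT) = (585.61 − 9.9787)·e^0.052500 = 575.6313 × 1.053903 = 606.6596
Market HK$616.93 > fair 606.6596: forward overpriced → cash-and-carry (borrow at r, buy the stock and collect the dividends, short the forward).
Profit at T = |F_mkt − F*| = |616.93 − 606.6596| = HK$10.27 per share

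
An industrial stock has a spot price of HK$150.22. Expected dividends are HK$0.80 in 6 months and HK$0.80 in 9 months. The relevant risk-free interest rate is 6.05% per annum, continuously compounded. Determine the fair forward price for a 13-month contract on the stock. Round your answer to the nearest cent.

HK$158.75

PV(dividends) I = 0.80·e^(−0.0605·6/12) + 0.80·e^(−0.0605·9/12)
I = 0.7762 + 0.7645 = 1.5407
F = (S − I)·e^(rT) = (150.22 − 1.5407) · e^(0.0605·13/12)
= 148.6793 · e^0.065542 = 148.6793 × 1.067738 = HK$158.75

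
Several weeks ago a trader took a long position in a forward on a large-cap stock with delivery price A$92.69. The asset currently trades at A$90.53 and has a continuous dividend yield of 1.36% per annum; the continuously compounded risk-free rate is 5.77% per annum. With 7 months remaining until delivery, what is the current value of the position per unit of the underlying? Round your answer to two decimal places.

A$0.19

Current fair forward for the remaining 7 months: F = S·e^((r − q)·T), (r − q) = 0.0577 − 0.0136 = 0.0441
F = 90.53 · e^(0.0441 × 7/12) = 90.53 × 1.026059 = 92.8891
Value of long forward = (F − K)·e^(−rT) = (92.8891 − 92.69) · e^(−0.0577·7/12)
= 0.1991 × 0.966902 = 0.19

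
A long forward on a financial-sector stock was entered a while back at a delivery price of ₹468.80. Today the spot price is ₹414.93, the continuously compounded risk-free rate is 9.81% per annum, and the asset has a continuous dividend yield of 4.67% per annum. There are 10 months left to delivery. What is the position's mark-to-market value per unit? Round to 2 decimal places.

Current fair forward for the remaining 10 months: F = S·e^((r − q)·T), (r − q) = 0.0981 − 0.0467 = 0.0514
F = 414.93 · e^(0.0514 × 10/12) = 414.93 × 1.043764 = 433.0890
Value of long forward = (F − K)·e^(−rT) = (433.0890 − 468.80) · e^(−0.0981·10/12)
= -35.7110 × 0.921502 = -32.91

-₹32.91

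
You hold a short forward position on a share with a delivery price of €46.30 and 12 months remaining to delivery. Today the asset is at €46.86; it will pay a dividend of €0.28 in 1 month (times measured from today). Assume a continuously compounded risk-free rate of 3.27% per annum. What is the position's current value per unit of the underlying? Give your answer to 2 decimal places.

-€1.77

PV(remaining dividends) I = 0.28·e^(−0.0327·1/12) = 0.2792
Current forward F = (S − I)·e^(rT) = (46.86 − 0.2792)·e^(0.0327·12/12) = 46.5808 × 1.033241 = 48.1292
Value (long) = (F − K)·e^(−rT) = (48.1292 − 46.30) × 0.967829 = 1.7704
Short position value = −(long value) = -€1.77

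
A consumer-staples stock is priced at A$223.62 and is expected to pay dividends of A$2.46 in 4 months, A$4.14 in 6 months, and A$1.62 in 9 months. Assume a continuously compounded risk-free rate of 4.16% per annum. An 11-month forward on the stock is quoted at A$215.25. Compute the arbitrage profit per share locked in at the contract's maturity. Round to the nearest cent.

PV(dividends) I = 2.46·e^(−0.0416·4/12) + 4.14·e^(−0.0416·6/12) + 1.62·e^(−0.0416·9/12) = 8.0511
Fair forward F* = (S − I)·e^(rT) = (223.62 − 8.0511)·e^0.038133 = 215.5689 × 1.038869 = 223.9478
Market A$215.25 < fair 223.9478: forward underpriced → reverse cash-and-carry (short the stock, invest proceeds at r, pay the dividends, go long the forward).
Profit at T = |F_mkt − F*| = |215.25 − 223.9478| = A$8.70 per share

A$8.70 per share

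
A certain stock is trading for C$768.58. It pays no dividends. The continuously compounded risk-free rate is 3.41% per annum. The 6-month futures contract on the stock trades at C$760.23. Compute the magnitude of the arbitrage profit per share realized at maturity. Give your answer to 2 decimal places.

C$21.57 per share

Fair futures: F* = S·e^(carry·T), with carry = r = 0.0341
F* = 768.58 · e^(0.0341 × 6/12) = 768.58 · e^0.017050 = 768.58 × 1.017196 = C$781.7965
Market C$760.23 < fair C$781.7965: forward underpriced → reverse cash-and-carry (short spot, go long the forward).
At maturity, profit = |F_mkt − F*| = |760.23 − 781.7965| = C$21.57 per share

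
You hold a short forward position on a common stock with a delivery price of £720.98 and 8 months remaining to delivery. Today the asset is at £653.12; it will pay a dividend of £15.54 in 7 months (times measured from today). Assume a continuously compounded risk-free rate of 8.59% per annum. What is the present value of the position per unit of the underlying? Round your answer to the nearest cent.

PV(remaining dividends) I = 15.54·e^(−0.0859·7/12) = 14.7805
Current forward F = (S − I)·e^(rT) = (653.12 − 14.7805)·e^(0.0859·8/12) = 638.3395 × 1.058938 = 675.9620
Value (long) = (F − K)·e^(−rT) = (675.9620 − 720.98) × 0.944342 = -42.5124
Short position value = −(long value) = £42.51

£42.51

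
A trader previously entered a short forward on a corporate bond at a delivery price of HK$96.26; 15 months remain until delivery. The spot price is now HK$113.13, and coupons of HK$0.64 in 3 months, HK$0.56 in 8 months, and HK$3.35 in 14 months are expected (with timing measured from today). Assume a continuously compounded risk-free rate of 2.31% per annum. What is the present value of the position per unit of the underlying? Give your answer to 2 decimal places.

-HK$15.16

PV(remaining coupons) I = 0.64·e^(−0.0231·3/12) + 0.56·e^(−0.0231·8/12) + 3.35·e^(−0.0231·14/12) = 4.4487
Current forward F = (S − I)·e^(rT) = (113.13 − 4.4487)·e^(0.0231·15/12) = 108.6813 × 1.029296 = 111.8652
Value (long) = (F − K)·e^(−rT) = (111.8652 − 96.26) × 0.971538 = 15.1610
Short position value = −(long value) = -HK$15.16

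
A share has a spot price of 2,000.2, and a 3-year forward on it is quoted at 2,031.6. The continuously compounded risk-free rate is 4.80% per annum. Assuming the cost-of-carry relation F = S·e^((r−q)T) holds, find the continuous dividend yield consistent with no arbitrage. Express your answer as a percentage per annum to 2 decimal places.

From F = S·e^((r−q)T): (r − q) = ln(F/S)/T
ln(2031.6/2000.2) = ln(1.015698) = 0.015576
(r − q) = 0.015576 / (3) = 0.005192
q = r − ln(F/S)/T = 0.0480 − 0.005192 = 0.042808
q = 4.28%

4.28%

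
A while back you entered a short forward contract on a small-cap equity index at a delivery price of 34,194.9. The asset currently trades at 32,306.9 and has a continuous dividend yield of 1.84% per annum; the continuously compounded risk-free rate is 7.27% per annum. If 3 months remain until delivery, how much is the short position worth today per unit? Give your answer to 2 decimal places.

Current fair forward for the remaining 3 months: F = S·e^((r − q)·T), (r − q) = 0.0727 − 0.0184 = 0.0543
F = 32306.9 · e^(0.0543 × 3/12) = 32306.9 × 1.01366756 = 32748.4565
Value of long forward = (F − K)·e^(−rT) = (32748.4565 − 34194.9) · e^(−0.0727·3/12)
= -1446.4435 × 0.98198917 = -1420.39
Short position value = −(long value) = 1420.39

1420.39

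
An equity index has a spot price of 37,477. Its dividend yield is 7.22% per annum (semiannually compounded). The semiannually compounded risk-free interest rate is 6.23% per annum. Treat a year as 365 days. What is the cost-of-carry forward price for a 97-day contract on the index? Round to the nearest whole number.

37,382

F = S · (1+r/2)^(2T) / (1+q/2)^(2T)
= 37477 × 1.016437 / 1.019028 = 37477 × 0.997457
F = 37,382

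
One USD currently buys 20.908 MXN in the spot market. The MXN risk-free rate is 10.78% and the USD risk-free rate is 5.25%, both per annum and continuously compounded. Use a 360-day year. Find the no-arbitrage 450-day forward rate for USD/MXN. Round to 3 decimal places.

22.404

F = S·e^((r_MXN − r_USD)T) = 20.908 · e^((0.1078 − 0.0525) × 450/360)
= 20.908 · e^0.069125 = 20.908 × 1.071570
F = 22.404 MXN per USD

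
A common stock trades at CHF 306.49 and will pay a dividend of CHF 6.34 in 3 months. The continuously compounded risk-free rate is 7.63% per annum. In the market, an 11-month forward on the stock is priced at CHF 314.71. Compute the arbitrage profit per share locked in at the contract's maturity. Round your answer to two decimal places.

PV(dividends) I = 6.34·e^(−0.0763·3/12) = 6.2202
Fair forward F* = (S − I)·e^(rT) = (306.49 − 6.2202)·e^0.069942 = 300.2698 × 1.072446 = 322.0231
Market CHF 314.71 < fair 322.0231: forward underpriced → reverse cash-and-carry (short the stock, invest proceeds at r, pay the dividends, go long the forward).
Profit at T = |F_mkt − F*| = |314.71 − 322.0231| = CHF 7.31 per share

CHF 7.31 per share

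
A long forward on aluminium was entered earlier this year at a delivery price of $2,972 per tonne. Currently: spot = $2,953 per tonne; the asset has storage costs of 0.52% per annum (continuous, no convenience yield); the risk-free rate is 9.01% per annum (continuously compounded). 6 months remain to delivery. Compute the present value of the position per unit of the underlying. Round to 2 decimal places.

$119.61 per tonne

Current fair forward for the remaining 6 months: F = S·e^((r + u)·T), (r + u) = 0.0901 + 0.0052 = 0.0953
F = 2953 · e^(0.0953 × 6/12) = 2953 × 1.04880351 = 3097.1168
Value of long forward = (F − K)·e^(−rT) = (3097.1168 − 2972) · e^(−0.0901·6/12)
= 125.1168 × 0.95594968 = 119.61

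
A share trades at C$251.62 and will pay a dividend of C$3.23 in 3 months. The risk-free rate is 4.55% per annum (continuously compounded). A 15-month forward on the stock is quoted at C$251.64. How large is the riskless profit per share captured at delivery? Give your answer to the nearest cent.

PV(dividends) I = 3.23·e^(−0.0455·3/12) = 3.1935
Fair forward F* = (S − I)·e^(rT) = (251.62 − 3.1935)·e^0.056875 = 248.4265 × 1.058523 = 262.9652
Market C$251.64 < fair 262.9652: forward underpriced → reverse cash-and-carry (short the stock, invest proceeds at r, pay the dividends, go long the forward).
Profit at T = |F_mkt − F*| = |251.64 − 262.9652| = C$11.33 per share

C$11.33 per share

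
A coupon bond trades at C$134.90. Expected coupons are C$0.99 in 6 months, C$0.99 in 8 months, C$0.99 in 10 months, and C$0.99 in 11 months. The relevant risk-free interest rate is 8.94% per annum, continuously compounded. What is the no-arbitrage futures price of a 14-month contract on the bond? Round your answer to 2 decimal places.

C$145.61

PV(coupons) I = 0.99·e^(−0.0894·6/12) + 0.99·e^(−0.0894·8/12) + 0.99·e^(−0.0894·10/12) + 0.99·e^(−0.0894·11/12)
I = 0.9467 + 0.9327 + 0.9189 + 0.9121 = 3.7104
F = (S − I)·e^(rT) = (134.90 − 3.7104) · e^(0.0894·14/12)
= 131.1896 · e^0.104300 = 131.1896 × 1.109933 = C$145.61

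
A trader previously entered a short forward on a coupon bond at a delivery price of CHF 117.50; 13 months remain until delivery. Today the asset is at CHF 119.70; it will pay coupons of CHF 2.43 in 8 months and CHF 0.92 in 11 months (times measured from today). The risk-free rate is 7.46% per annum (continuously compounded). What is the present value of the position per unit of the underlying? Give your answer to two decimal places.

-CHF 8.15

PV(remaining coupons) I = 2.43·e^(−0.0746·8/12) + 0.92·e^(−0.0746·11/12) = 3.1713
Current forward F = (S − I)·e^(rT) = (119.70 − 3.1713)·e^(0.0746·13/12) = 116.5287 × 1.084172 = 126.3372
Value (long) = (F − K)·e^(−rT) = (126.3372 − 117.50) × 0.922363 = 8.1511
Short position value = −(long value) = -CHF 8.15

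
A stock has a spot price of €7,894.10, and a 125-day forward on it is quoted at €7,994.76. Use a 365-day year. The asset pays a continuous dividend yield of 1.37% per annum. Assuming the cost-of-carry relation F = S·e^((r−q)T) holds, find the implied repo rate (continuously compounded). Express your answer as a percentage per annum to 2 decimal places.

5.07%

From F = S·e^((r−q)T): (r − q) = ln(F/S)/T
ln(7994.76/7894.10) = ln(1.012751) = 0.012670
(r − q) = 0.012670 / (125/365) = 0.036996
r = ln(F/S)/T + q = 0.036996 + 0.0137 = 0.050696
r = 5.07%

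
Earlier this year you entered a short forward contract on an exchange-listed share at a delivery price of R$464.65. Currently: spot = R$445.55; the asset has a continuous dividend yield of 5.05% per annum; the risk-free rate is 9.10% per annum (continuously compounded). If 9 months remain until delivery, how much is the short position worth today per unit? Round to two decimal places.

R$5.01

Current fair forward for the remaining 9 months: F = S·e^((r − q)·T), (r − q) = 0.0910 − 0.0505 = 0.0405
F = 445.55 · e^(0.0405 × 9/12) = 445.55 × 1.030841 = 459.2912
Value of long forward = (F − K)·e^(−rT) = (459.2912 − 464.65) · e^(−0.0910·9/12)
= -5.3588 × 0.934027 = -5.01
Short position value = −(long value) = R$5.01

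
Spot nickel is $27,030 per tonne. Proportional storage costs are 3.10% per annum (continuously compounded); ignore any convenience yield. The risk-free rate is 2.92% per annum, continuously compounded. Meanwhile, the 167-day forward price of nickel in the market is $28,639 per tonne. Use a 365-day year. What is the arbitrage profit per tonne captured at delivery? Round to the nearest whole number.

$854 per tonne

Fair forward: F* = S·e^(carry·T), with carry = (r + u) = 0.0292 + 0.0310 = 0.0602
F* = 27030 · e^(0.0602 × 167/365) = 27030 · e^0.027544 = 27030 × 1.027927 = $27784.8668
Market $28639 > fair $27784.8668: forward overpriced → cash-and-carry (buy spot, short the forward).
At maturity, profit = |F_mkt − F*| = |28639 − 27784.8668| = $854 per tonne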